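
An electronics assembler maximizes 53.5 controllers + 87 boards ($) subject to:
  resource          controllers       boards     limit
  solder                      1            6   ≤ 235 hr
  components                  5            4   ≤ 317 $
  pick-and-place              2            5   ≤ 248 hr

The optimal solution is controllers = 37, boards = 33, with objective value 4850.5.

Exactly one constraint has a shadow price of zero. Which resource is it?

pick-and-place

solder: 235/235 (binding)
components: 317/317 (binding)
pick-and-place: 239/248 (slack 9)
By complementary slackness, a constraint with positive slack has shadow price 0 → pick-and-place.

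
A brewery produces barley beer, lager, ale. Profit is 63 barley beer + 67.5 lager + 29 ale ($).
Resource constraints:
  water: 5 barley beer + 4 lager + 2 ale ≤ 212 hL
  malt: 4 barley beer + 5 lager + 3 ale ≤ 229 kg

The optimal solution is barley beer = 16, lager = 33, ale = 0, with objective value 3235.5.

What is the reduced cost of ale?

Check each constraint at x*: water 212/212 (tight); malt 229/229 (tight).
Dual feasibility on the basic columns requires 5·y_water + 4·y_malt = 63, 4·y_water + 5·y_malt = 67.5.
→ y_water = 5 and y_malt = 9.5.
Reduced cost of ale: c₃ − yᵀa₃ = 29 − (5·2 + 9.5·3) = 29 − 38.5 = -9.5.

-9.5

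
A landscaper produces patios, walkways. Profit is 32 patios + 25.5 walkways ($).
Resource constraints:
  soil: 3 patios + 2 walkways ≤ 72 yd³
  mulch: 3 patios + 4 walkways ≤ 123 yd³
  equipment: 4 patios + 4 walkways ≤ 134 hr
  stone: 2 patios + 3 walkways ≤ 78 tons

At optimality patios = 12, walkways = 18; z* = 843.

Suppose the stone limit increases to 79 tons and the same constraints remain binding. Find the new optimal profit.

At the optimum: soil uses 72 of 72 (binding); mulch uses 108 of 123 (slack = 15); equipment uses 120 of 134 (slack = 14); stone uses 78 of 78 (binding).
Slack constraints have shadow price 0 (complementary slackness).
The binding rows give the dual system: 3·y_soil + 2·y_stone = 32 and 2·y_soil + 3·y_stone = 25.5.
→ y_soil = 9 and y_stone = 2.5.
Δz = y_stone·Δb = 2.5 × (1) = 2.5, so new z* = 843 + 2.5 = 845.5.

845.5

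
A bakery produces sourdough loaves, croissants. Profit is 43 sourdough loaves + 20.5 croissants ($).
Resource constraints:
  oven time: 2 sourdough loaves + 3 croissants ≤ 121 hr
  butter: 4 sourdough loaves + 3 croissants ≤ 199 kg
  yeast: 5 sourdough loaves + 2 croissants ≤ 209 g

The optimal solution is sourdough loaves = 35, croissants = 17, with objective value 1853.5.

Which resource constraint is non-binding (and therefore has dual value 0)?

butter

oven time: 121/121 (binding)
butter: 191/199 (slack 8)
yeast: 209/209 (binding)
By complementary slackness, a constraint with positive slack has shadow price 0 → butter.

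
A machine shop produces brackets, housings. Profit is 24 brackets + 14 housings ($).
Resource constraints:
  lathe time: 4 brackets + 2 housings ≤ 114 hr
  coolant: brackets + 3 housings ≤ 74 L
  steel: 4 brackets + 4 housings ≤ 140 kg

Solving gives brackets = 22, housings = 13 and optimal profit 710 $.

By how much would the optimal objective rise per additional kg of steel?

1

Binding: lathe time and steel. Non-binding: coolant (13 unused).
Slack constraints have shadow price 0 (complementary slackness).
Dual feasibility on the basic columns requires 4·y_lathe time + 4·y_steel = 24, 2·y_lathe time + 4·y_steel = 14.
Solving: y_lathe time = 5, y_steel = 1.
Shadow price of steel = 1.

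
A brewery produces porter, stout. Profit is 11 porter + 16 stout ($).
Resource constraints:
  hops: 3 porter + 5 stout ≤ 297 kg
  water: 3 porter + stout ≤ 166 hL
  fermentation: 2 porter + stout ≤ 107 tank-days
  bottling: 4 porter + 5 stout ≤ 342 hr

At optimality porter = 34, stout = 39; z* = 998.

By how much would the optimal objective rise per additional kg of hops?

3

Binding: hops and fermentation. Non-binding: water (25 unused), bottling (11 unused).
Since water, bottling are not tight, their duals are 0.
The binding rows give the dual system: 3·y_hops + 2·y_fermentation = 11 and 5·y_hops + 1·y_fermentation = 16.
This yields shadow prices y_hops = 3, y_fermentation = 1.
Shadow price of hops = 3.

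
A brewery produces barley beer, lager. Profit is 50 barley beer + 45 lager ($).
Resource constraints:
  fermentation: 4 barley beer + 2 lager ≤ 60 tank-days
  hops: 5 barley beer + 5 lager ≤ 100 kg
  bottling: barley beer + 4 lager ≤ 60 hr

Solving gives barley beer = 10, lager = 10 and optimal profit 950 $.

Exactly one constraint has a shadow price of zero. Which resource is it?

fermentation: 60/60 (binding)
hops: 100/100 (binding)
bottling: 50/60 (slack 10)
By complementary slackness, a constraint with positive slack has shadow price 0 → bottling.

bottling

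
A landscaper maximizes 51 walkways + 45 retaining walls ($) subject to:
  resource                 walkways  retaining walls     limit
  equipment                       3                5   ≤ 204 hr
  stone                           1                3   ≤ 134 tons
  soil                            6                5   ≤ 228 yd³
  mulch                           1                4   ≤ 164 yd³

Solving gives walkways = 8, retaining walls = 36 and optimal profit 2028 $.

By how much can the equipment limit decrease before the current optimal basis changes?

90

Binding constraints: equipment, soil. The basis is B = [[3,5],[6,5]] with det -15.
Per unit decrease in equipment, x* moves by d = (0.3333, -0.4).
The basis stays optimal until retaining walls reaches 0; allowable decrease = 90 hr.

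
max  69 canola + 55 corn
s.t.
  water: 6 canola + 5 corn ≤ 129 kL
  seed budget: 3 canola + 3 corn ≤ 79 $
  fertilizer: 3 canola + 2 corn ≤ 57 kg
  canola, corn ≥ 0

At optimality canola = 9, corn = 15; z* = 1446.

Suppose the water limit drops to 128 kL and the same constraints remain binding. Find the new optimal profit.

At the optimum: water uses 129 of 129 (binding); seed budget uses 72 of 79 (slack = 7); fertilizer uses 57 of 57 (binding).
By complementary slackness, y = 0 for the non-binding constraint.
The binding rows give the dual system: 6·y_water + 3·y_fertilizer = 69 and 5·y_water + 2·y_fertilizer = 55.
This yields shadow prices y_water = 9, y_fertilizer = 5.
Δz = y_water·Δb = 9 × (-1) = -9, so new z* = 1446 − 9 = 1437.

1437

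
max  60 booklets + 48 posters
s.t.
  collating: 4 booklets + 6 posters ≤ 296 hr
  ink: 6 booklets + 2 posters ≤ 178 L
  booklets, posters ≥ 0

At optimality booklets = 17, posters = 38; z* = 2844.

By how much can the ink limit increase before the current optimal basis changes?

Binding constraints: collating, ink. The basis is B = [[4,6],[6,2]] with det -28.
Per unit increase in ink, x* moves by d = (0.2143, -0.1429).
The basis stays optimal until posters reaches 0; allowable increase = 266 L.

266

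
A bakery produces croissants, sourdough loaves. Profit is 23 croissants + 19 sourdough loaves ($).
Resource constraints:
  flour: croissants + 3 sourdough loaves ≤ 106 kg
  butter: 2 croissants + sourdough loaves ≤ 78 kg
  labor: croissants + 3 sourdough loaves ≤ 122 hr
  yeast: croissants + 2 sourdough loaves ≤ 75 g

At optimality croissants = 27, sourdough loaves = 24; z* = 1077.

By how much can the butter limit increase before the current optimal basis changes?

Binding constraints: butter, yeast. The basis is B = [[2,1],[1,2]] with det 3.
Per unit increase in butter, x* moves by d = (0.6667, -0.3333).
The basis stays optimal until sourdough loaves reaches 0; allowable increase = 72 kg.

72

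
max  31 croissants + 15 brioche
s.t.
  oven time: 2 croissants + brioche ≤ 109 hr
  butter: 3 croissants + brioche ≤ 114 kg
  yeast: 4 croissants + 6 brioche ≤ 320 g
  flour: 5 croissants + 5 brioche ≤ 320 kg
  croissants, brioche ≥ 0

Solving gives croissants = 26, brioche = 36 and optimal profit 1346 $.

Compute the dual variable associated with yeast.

At the optimum: oven time uses 88 of 109 (slack = 21); butter uses 114 of 114 (binding); yeast uses 320 of 320 (binding); flour uses 310 of 320 (slack = 10).
Slack constraints have shadow price 0 (complementary slackness).
Dual feasibility on the basic columns requires 3·y_butter + 4·y_yeast = 31, 1·y_butter + 6·y_yeast = 15.
Solving: y_butter = 9, y_yeast = 1.
Shadow price of yeast = 1.

1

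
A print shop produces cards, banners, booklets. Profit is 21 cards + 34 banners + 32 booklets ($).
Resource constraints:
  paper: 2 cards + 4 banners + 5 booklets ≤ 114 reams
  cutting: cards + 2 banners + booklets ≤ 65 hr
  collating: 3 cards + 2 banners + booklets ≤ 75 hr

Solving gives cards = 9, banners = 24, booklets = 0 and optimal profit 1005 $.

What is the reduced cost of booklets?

Check each constraint at x*: paper 114/114 (tight); cutting 57/65 (slack 8); collating 75/75 (tight).
Slack constraints have shadow price 0 (complementary slackness).
The binding rows give the dual system: 2·y_paper + 3·y_collating = 21 and 4·y_paper + 2·y_collating = 34.
This yields shadow prices y_paper = 7.5, y_collating = 2.
Reduced cost of booklets: c₃ − yᵀa₃ = 32 − (7.5·5 + 2·1) = 32 − 39.5 = -7.5.

-7.5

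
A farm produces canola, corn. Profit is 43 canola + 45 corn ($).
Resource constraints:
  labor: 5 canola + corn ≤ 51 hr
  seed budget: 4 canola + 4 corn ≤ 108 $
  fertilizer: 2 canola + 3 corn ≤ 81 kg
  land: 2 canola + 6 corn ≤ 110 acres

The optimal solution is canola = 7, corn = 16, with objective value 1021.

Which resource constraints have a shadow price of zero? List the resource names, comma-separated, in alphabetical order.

fertilizer, seed budget

labor: 51/51 (binding)
seed budget: 92/108 (slack 16)
fertilizer: 62/81 (slack 19)
land: 110/110 (binding)
By complementary slackness, a constraint with positive slack has shadow price 0 → fertilizer, seed budget.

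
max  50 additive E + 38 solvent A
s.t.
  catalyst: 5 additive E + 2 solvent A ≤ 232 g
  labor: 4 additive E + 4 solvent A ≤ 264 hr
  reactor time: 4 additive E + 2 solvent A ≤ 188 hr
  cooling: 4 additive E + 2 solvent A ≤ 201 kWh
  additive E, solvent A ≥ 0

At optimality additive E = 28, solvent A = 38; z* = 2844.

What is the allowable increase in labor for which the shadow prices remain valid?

Binding constraints: labor, reactor time. The basis is B = [[4,4],[4,2]] with det -8.
Per unit increase in labor, x* moves by d = (-0.25, 0.5).
The basis stays optimal until additive E reaches 0; allowable increase = 112 hr.

112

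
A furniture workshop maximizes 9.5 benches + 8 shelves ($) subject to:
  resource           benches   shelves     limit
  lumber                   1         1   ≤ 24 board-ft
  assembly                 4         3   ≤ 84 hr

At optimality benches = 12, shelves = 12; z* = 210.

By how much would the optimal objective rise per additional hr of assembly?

Both lumber and assembly are binding at x*.
The binding rows give the dual system: 1·y_lumber + 4·y_assembly = 9.5 and 1·y_lumber + 3·y_assembly = 8.
Solving: y_lumber = 3.5, y_assembly = 1.5.
Shadow price of assembly = 1.5.

1.5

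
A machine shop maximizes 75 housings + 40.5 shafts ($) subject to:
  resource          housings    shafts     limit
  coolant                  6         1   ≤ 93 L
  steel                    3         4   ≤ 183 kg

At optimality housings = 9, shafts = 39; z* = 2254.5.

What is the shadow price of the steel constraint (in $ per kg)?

8

Both coolant and steel are binding at x*.
From A_Bᵀ y = c: 6·y_coolant + 3·y_steel = 75; 1·y_coolant + 4·y_steel = 40.5.
Solving: y_coolant = 8.5, y_steel = 8.
Shadow price of steel = 8.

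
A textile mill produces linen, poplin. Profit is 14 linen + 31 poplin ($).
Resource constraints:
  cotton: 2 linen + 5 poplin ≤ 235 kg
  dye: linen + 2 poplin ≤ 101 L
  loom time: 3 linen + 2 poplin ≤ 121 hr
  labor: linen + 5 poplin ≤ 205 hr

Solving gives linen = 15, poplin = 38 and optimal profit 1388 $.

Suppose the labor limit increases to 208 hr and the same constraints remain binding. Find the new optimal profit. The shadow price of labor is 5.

1403

Δb = 3, so new z* = 1388 + (5)·(3) = 1388 + 15 = 1403.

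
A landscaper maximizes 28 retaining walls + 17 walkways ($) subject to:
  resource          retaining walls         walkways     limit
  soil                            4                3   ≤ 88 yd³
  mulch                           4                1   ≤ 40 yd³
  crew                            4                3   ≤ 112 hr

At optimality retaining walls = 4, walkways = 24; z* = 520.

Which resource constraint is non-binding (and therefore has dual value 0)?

soil: 88/88 (binding)
mulch: 40/40 (binding)
crew: 88/112 (slack 24)
By complementary slackness, a constraint with positive slack has shadow price 0 → crew.

crew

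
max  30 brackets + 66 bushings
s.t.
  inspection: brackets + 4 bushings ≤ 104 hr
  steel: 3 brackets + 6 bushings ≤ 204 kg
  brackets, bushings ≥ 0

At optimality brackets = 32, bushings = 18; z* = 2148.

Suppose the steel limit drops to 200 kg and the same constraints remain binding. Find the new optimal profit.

2112

Both inspection and steel are binding at x*.
The binding rows give the dual system: 1·y_inspection + 3·y_steel = 30 and 4·y_inspection + 6·y_steel = 66.
→ y_inspection = 3 and y_steel = 9.
Δz = y_steel·Δb = 9 × (-4) = -36, so new z* = 2148 − 36 = 2112.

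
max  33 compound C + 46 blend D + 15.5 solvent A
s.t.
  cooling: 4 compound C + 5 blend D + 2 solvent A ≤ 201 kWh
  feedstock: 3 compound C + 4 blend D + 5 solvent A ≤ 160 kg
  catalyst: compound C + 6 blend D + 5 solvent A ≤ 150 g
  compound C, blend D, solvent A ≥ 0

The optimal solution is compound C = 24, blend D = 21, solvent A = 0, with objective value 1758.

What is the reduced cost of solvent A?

-5.5

Binding: cooling and catalyst. Non-binding: feedstock (4 unused).
Since feedstock is not tight, its dual is 0.
Dual feasibility on the basic columns requires 4·y_cooling + 1·y_catalyst = 33, 5·y_cooling + 6·y_catalyst = 46.
Solving: y_cooling = 8, y_catalyst = 1.
Reduced cost of solvent A: c₃ − yᵀa₃ = 15.5 − (8·2 + 1·5) = 15.5 − 21 = -5.5.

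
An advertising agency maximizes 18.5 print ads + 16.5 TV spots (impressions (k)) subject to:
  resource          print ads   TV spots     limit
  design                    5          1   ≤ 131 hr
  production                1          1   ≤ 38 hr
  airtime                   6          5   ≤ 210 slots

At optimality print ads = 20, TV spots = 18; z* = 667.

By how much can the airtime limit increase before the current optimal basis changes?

Binding constraints: production, airtime. The basis is B = [[1,1],[6,5]] with det -1.
Per unit increase in airtime, x* moves by d = (1, -1).
The basis stays optimal until design becomes binding; allowable increase = 3.25 slots.

3.25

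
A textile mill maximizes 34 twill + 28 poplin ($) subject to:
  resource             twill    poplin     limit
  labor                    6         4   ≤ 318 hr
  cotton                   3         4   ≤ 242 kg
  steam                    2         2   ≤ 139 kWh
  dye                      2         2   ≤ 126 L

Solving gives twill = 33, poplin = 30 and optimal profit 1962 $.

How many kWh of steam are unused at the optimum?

steam used = 2·33 + 2·30 = 126; slack = 139 − 126 = 13.

13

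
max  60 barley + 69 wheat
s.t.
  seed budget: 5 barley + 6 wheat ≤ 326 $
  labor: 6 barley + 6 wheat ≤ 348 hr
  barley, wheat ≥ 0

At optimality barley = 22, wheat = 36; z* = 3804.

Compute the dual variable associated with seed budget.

9

At the optimum: seed budget uses 326 of 326 (binding); labor uses 348 of 348 (binding).
From A_Bᵀ y = c: 5·y_seed budget + 6·y_labor = 60; 6·y_seed budget + 6·y_labor = 69.
→ y_seed budget = 9 and y_labor = 2.5.
Shadow price of seed budget = 9.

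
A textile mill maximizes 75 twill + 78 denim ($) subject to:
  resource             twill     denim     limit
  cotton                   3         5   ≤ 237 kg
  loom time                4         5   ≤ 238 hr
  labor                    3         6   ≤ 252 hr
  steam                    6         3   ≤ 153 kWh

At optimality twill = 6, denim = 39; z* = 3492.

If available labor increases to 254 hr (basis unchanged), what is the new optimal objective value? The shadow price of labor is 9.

3510

Δb = 2, so new z* = 3492 + (9)·(2) = 3492 + 18 = 3510.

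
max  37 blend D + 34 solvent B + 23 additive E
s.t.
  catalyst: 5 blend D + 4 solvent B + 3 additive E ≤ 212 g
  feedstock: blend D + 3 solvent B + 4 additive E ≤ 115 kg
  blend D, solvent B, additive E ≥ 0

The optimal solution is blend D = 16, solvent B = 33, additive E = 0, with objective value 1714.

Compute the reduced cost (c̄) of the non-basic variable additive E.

-6

At the optimum: catalyst uses 212 of 212 (binding); feedstock uses 115 of 115 (binding).
From A_Bᵀ y = c: 5·y_catalyst + 1·y_feedstock = 37; 4·y_catalyst + 3·y_feedstock = 34.
→ y_catalyst = 7 and y_feedstock = 2.
Reduced cost of additive E: c₃ − yᵀa₃ = 23 − (7·3 + 2·4) = 23 − 29 = -6.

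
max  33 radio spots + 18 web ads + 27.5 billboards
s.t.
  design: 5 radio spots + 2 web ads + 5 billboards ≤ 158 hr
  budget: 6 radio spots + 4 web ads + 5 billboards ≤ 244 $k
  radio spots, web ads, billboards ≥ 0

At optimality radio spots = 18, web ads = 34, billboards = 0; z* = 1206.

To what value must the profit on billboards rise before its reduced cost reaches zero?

30

Check each constraint at x*: design 158/158 (tight); budget 244/244 (tight).
From A_Bᵀ y = c: 5·y_design + 6·y_budget = 33; 2·y_design + 4·y_budget = 18.
This yields shadow prices y_design = 3, y_budget = 3.
billboards enters the basis when its profit ≥ yᵀa₃ = 3·5 + 3·5 = 30.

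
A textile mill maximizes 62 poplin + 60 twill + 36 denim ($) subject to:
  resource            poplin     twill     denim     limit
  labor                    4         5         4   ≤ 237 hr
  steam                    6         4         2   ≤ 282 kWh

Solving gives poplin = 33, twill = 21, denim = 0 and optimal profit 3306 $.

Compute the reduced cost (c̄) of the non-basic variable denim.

-6

Check each constraint at x*: labor 237/237 (tight); steam 282/282 (tight).
From A_Bᵀ y = c: 4·y_labor + 6·y_steam = 62; 5·y_labor + 4·y_steam = 60.
→ y_labor = 8 and y_steam = 5.
Reduced cost of denim: c₃ − yᵀa₃ = 36 − (8·4 + 5·2) = 36 − 42 = -6.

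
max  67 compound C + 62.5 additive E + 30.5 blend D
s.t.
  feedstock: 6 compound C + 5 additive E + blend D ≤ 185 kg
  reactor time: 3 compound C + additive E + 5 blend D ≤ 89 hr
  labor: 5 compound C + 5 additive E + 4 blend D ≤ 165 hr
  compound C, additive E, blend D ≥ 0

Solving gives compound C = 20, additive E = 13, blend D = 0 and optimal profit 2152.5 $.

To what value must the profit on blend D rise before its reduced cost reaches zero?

36.5

Check each constraint at x*: feedstock 185/185 (tight); reactor time 73/89 (slack 16); labor 165/165 (tight).
Slack constraints have shadow price 0 (complementary slackness).
The binding rows give the dual system: 6·y_feedstock + 5·y_labor = 67 and 5·y_feedstock + 5·y_labor = 62.5.
Solving: y_feedstock = 4.5, y_labor = 8.
blend D enters the basis when its profit ≥ yᵀa₃ = 4.5·1 + 8·4 = 36.5.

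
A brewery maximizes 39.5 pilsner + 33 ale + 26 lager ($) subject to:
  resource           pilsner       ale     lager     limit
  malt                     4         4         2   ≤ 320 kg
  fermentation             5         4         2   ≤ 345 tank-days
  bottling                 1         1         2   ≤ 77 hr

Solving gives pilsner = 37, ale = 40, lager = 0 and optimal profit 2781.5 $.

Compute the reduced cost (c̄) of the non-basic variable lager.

Binding: fermentation and bottling. Non-binding: malt (12 unused).
Since malt is not tight, its dual is 0.
Dual feasibility on the basic columns requires 5·y_fermentation + 1·y_bottling = 39.5, 4·y_fermentation + 1·y_bottling = 33.
Solving: y_fermentation = 6.5, y_bottling = 7.
Reduced cost of lager: c₃ − yᵀa₃ = 26 − (6.5·2 + 7·2) = 26 − 27 = -1.

-1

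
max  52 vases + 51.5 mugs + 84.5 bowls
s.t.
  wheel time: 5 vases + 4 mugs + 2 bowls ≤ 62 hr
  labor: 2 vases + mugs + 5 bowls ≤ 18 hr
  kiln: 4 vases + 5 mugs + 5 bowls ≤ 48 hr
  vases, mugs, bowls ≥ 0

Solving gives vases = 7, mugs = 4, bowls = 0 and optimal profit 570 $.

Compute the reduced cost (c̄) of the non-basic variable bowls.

Binding: labor and kiln. Non-binding: wheel time (11 unused).
Slack constraints have shadow price 0 (complementary slackness).
The binding rows give the dual system: 2·y_labor + 4·y_kiln = 52 and 1·y_labor + 5·y_kiln = 51.5.
This yields shadow prices y_labor = 9, y_kiln = 8.5.
Reduced cost of bowls: c₃ − yᵀa₃ = 84.5 − (9·5 + 8.5·5) = 84.5 − 87.5 = -3.

-3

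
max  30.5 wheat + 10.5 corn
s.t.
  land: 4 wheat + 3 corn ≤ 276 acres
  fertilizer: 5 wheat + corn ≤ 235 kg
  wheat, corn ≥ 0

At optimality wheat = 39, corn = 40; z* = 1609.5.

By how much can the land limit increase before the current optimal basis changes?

429

Binding constraints: land, fertilizer. The basis is B = [[4,3],[5,1]] with det -11.
Per unit increase in land, x* moves by d = (-0.0909, 0.4545).
The basis stays optimal until wheat reaches 0; allowable increase = 429 acres.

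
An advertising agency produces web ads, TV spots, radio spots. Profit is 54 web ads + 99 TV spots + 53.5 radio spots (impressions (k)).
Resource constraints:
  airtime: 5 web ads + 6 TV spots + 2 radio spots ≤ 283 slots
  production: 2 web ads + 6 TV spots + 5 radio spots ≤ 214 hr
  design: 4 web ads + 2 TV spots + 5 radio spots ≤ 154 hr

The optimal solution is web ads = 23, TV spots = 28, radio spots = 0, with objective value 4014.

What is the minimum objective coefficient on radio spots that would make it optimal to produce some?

61.5

Binding: airtime and production. Non-binding: design (6 unused).
Slack constraints have shadow price 0 (complementary slackness).
From A_Bᵀ y = c: 5·y_airtime + 2·y_production = 54; 6·y_airtime + 6·y_production = 99.
→ y_airtime = 7 and y_production = 9.5.
radio spots enters the basis when its profit ≥ yᵀa₃ = 7·2 + 9.5·5 = 61.5.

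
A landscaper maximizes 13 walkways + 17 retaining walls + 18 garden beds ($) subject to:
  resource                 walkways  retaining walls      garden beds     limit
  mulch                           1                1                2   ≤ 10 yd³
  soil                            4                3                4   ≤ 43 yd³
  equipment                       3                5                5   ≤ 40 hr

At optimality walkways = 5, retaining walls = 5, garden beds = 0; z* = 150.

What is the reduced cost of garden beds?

Check each constraint at x*: mulch 10/10 (tight); soil 35/43 (slack 8); equipment 40/40 (tight).
Slack constraints have shadow price 0 (complementary slackness).
From A_Bᵀ y = c: 1·y_mulch + 3·y_equipment = 13; 1·y_mulch + 5·y_equipment = 17.
→ y_mulch = 7 and y_equipment = 2.
Reduced cost of garden beds: c₃ − yᵀa₃ = 18 − (7·2 + 2·5) = 18 − 24 = -6.

-6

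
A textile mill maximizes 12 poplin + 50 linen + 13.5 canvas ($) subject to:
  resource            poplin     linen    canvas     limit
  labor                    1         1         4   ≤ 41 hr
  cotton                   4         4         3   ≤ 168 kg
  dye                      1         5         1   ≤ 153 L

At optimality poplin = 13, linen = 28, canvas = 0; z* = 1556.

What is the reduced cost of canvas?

-6

At the optimum: labor uses 41 of 41 (binding); cotton uses 164 of 168 (slack = 4); dye uses 153 of 153 (binding).
Slack constraints have shadow price 0 (complementary slackness).
The binding rows give the dual system: 1·y_labor + 1·y_dye = 12 and 1·y_labor + 5·y_dye = 50.
Solving: y_labor = 2.5, y_dye = 9.5.
Reduced cost of canvas: c₃ − yᵀa₃ = 13.5 − (2.5·4 + 9.5·1) = 13.5 − 19.5 = -6.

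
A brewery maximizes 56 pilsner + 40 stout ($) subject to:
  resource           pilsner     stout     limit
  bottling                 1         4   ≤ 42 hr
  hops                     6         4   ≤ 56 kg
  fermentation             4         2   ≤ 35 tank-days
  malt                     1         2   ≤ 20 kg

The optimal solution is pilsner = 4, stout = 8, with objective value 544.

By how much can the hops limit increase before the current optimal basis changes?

4

Binding constraints: hops, malt. The basis is B = [[6,4],[1,2]] with det 8.
Per unit increase in hops, x* moves by d = (0.25, -0.125).
The basis stays optimal until fermentation becomes binding; allowable increase = 4 kg.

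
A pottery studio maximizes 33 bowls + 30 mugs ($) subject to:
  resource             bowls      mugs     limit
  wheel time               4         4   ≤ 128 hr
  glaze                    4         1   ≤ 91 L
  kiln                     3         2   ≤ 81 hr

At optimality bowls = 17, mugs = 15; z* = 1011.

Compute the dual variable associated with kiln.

At the optimum: wheel time uses 128 of 128 (binding); glaze uses 83 of 91 (slack = 8); kiln uses 81 of 81 (binding).
Slack constraints have shadow price 0 (complementary slackness).
Dual feasibility on the basic columns requires 4·y_wheel time + 3·y_kiln = 33, 4·y_wheel time + 2·y_kiln = 30.
This yields shadow prices y_wheel time = 6, y_kiln = 3.
Shadow price of kiln = 3.

3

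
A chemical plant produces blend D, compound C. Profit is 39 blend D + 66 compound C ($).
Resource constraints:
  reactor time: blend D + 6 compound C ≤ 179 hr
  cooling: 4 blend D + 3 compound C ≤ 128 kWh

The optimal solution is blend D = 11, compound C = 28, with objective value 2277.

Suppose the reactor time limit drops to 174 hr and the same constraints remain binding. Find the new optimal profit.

At the optimum: reactor time uses 179 of 179 (binding); cooling uses 128 of 128 (binding).
The binding rows give the dual system: 1·y_reactor time + 4·y_cooling = 39 and 6·y_reactor time + 3·y_cooling = 66.
This yields shadow prices y_reactor time = 7, y_cooling = 8.
Δz = y_reactor time·Δb = 7 × (-5) = -35, so new z* = 2277 − 35 = 2242.

2242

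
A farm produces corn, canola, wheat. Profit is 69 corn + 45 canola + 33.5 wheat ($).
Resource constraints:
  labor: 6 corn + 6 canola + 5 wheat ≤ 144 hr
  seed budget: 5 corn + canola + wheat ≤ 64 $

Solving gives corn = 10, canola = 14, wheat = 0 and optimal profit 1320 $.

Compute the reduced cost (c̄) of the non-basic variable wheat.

Both labor and seed budget are binding at x*.
The binding rows give the dual system: 6·y_labor + 5·y_seed budget = 69 and 6·y_labor + 1·y_seed budget = 45.
This yields shadow prices y_labor = 6.5, y_seed budget = 6.
Reduced cost of wheat: c₃ − yᵀa₃ = 33.5 − (6.5·5 + 6·1) = 33.5 − 38.5 = -5.

-5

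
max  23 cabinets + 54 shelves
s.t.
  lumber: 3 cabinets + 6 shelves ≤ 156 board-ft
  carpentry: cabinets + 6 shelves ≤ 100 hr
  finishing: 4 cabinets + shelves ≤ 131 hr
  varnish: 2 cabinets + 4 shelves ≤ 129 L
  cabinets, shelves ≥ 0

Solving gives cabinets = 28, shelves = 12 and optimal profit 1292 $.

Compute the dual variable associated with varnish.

0

Binding: lumber and carpentry. Non-binding: finishing (7 unused), varnish (25 unused).
Slack constraints have shadow price 0 (complementary slackness).
The binding rows give the dual system: 3·y_lumber + 1·y_carpentry = 23 and 6·y_lumber + 6·y_carpentry = 54.
This yields shadow prices y_lumber = 7, y_carpentry = 2.
Shadow price of varnish = 0.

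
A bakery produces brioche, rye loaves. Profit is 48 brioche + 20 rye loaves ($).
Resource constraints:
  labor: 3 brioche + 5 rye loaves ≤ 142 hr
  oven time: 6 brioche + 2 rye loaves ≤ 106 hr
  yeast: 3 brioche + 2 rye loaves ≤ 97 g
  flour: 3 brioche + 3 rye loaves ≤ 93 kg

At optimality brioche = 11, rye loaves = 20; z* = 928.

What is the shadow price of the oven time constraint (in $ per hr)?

7

Check each constraint at x*: labor 133/142 (slack 9); oven time 106/106 (tight); yeast 73/97 (slack 24); flour 93/93 (tight).
By complementary slackness, y = 0 for the non-binding constraints.
From A_Bᵀ y = c: 6·y_oven time + 3·y_flour = 48; 2·y_oven time + 3·y_flour = 20.
Solving: y_oven time = 7, y_flour = 2.
Shadow price of oven time = 7.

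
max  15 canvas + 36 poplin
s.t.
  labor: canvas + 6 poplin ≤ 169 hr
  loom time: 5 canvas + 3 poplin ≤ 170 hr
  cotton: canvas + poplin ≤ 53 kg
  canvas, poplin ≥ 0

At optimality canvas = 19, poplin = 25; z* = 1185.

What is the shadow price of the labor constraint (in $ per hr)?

5

At the optimum: labor uses 169 of 169 (binding); loom time uses 170 of 170 (binding); cotton uses 44 of 53 (slack = 9).
Slack constraints have shadow price 0 (complementary slackness).
Dual feasibility on the basic columns requires 1·y_labor + 5·y_loom time = 15, 6·y_labor + 3·y_loom time = 36.
This yields shadow prices y_labor = 5, y_loom time = 2.
Shadow price of labor = 5.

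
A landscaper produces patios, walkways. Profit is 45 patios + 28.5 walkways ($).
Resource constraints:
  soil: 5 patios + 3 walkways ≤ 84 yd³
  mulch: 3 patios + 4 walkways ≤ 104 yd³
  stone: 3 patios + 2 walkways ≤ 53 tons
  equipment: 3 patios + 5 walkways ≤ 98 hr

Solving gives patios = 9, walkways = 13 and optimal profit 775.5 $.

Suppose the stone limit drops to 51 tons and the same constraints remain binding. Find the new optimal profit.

Binding: soil and stone. Non-binding: mulch (25 unused), equipment (6 unused).
Slack constraints have shadow price 0 (complementary slackness).
Dual feasibility on the basic columns requires 5·y_soil + 3·y_stone = 45, 3·y_soil + 2·y_stone = 28.5.
Solving: y_soil = 4.5, y_stone = 7.5.
Δz = y_stone·Δb = 7.5 × (-2) = -15, so new z* = 775.5 − 15 = 760.5.

760.5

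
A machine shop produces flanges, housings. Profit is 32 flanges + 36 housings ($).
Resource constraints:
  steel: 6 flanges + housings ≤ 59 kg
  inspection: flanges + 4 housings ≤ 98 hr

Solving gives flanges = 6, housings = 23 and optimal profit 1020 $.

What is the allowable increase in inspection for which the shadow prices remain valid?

Binding constraints: steel, inspection. The basis is B = [[6,1],[1,4]] with det 23.
Per unit increase in inspection, x* moves by d = (-0.0435, 0.2609).
The basis stays optimal until flanges reaches 0; allowable increase = 138 hr.

138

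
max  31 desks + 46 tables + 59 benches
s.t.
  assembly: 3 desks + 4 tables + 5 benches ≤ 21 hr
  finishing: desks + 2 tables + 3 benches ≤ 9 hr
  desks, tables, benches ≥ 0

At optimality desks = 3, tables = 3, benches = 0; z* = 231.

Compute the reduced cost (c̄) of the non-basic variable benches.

Check each constraint at x*: assembly 21/21 (tight); finishing 9/9 (tight).
The binding rows give the dual system: 3·y_assembly + 1·y_finishing = 31 and 4·y_assembly + 2·y_finishing = 46.
This yields shadow prices y_assembly = 8, y_finishing = 7.
Reduced cost of benches: c₃ − yᵀa₃ = 59 − (8·5 + 7·3) = 59 − 61 = -2.

-2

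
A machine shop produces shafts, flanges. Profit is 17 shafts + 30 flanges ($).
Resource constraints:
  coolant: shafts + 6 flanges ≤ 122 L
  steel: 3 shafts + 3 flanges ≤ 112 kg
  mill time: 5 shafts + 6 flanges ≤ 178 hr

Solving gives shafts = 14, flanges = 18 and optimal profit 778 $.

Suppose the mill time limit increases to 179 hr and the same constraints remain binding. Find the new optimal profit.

At the optimum: coolant uses 122 of 122 (binding); steel uses 96 of 112 (slack = 16); mill time uses 178 of 178 (binding).
Since steel is not tight, its dual is 0.
From A_Bᵀ y = c: 1·y_coolant + 5·y_mill time = 17; 6·y_coolant + 6·y_mill time = 30.
→ y_coolant = 2 and y_mill time = 3.
Δz = y_mill time·Δb = 3 × (1) = 3, so new z* = 778 + 3 = 781.

781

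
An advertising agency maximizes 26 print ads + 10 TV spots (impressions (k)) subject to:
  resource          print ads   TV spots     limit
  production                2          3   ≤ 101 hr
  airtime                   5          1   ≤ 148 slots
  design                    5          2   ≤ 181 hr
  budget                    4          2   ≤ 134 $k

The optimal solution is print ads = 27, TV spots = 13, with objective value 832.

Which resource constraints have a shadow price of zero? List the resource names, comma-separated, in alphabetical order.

design, production

production: 93/101 (slack 8)
airtime: 148/148 (binding)
design: 161/181 (slack 20)
budget: 134/134 (binding)
By complementary slackness, a constraint with positive slack has shadow price 0 → design, production.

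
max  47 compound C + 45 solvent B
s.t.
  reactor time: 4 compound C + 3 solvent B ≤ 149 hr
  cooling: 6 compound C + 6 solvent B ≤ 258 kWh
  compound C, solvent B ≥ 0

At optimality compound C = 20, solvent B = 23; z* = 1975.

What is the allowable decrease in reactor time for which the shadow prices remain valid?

Binding constraints: reactor time, cooling. The basis is B = [[4,3],[6,6]] with det 6.
Per unit decrease in reactor time, x* moves by d = (-1, 1).
The basis stays optimal until compound C reaches 0; allowable decrease = 20 hr.

20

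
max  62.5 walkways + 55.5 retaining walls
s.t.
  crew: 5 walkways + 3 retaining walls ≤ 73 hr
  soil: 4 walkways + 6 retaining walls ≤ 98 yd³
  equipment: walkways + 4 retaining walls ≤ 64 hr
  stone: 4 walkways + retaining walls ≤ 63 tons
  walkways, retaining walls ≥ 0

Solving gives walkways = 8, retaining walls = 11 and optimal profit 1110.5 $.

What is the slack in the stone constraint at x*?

stone used = 4·8 + 1·11 = 43; slack = 63 − 43 = 20.

20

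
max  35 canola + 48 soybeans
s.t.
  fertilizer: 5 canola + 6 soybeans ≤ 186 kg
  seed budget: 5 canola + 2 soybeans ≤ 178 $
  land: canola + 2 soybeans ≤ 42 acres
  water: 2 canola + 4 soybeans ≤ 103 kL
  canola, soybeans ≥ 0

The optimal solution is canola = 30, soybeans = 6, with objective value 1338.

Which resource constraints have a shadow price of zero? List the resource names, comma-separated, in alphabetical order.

seed budget, water

fertilizer: 186/186 (binding)
seed budget: 162/178 (slack 16)
land: 42/42 (binding)
water: 84/103 (slack 19)
By complementary slackness, a constraint with positive slack has shadow price 0 → seed budget, water.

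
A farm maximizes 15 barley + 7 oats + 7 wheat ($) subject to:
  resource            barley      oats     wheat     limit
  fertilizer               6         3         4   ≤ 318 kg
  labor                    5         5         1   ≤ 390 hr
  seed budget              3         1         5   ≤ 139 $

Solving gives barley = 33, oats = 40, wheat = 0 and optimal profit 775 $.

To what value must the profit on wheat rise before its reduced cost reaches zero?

Check each constraint at x*: fertilizer 318/318 (tight); labor 365/390 (slack 25); seed budget 139/139 (tight).
Since labor is not tight, its dual is 0.
The binding rows give the dual system: 6·y_fertilizer + 3·y_seed budget = 15 and 3·y_fertilizer + 1·y_seed budget = 7.
Solving: y_fertilizer = 2, y_seed budget = 1.
wheat enters the basis when its profit ≥ yᵀa₃ = 2·4 + 1·5 = 13.

13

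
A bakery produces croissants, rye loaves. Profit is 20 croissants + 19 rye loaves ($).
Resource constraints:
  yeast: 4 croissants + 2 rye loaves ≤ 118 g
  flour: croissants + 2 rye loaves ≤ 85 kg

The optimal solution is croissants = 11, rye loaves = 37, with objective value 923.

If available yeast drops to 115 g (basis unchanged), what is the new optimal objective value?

At the optimum: yeast uses 118 of 118 (binding); flour uses 85 of 85 (binding).
From A_Bᵀ y = c: 4·y_yeast + 1·y_flour = 20; 2·y_yeast + 2·y_flour = 19.
This yields shadow prices y_yeast = 3.5, y_flour = 6.
Δz = y_yeast·Δb = 3.5 × (-3) = -10.5, so new z* = 923 − 10.5 = 912.5.

912.5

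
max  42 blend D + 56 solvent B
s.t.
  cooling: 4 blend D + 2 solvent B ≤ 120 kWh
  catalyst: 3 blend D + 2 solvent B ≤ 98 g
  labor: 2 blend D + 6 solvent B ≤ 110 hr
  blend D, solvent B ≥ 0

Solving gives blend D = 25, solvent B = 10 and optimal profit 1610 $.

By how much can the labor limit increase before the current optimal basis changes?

Binding constraints: cooling, labor. The basis is B = [[4,2],[2,6]] with det 20.
Per unit increase in labor, x* moves by d = (-0.1, 0.2).
The basis stays optimal until catalyst becomes binding; allowable increase = 30 hr.

30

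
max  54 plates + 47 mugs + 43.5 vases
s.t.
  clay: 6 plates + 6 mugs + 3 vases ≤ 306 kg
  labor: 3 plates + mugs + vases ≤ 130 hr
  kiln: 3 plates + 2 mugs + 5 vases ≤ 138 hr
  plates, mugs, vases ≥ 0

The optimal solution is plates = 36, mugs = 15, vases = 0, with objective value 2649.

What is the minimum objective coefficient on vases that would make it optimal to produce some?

51.5

At the optimum: clay uses 306 of 306 (binding); labor uses 123 of 130 (slack = 7); kiln uses 138 of 138 (binding).
Since labor is not tight, its dual is 0.
The binding rows give the dual system: 6·y_clay + 3·y_kiln = 54 and 6·y_clay + 2·y_kiln = 47.
Solving: y_clay = 5.5, y_kiln = 7.
vases enters the basis when its profit ≥ yᵀa₃ = 5.5·3 + 7·5 = 51.5.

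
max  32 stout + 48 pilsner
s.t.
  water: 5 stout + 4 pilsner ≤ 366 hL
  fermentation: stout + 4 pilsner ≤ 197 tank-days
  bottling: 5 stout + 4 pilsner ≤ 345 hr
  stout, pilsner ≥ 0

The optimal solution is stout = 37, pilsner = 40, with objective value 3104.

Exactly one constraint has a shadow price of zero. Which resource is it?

water

water: 345/366 (slack 21)
fermentation: 197/197 (binding)
bottling: 345/345 (binding)
By complementary slackness, a constraint with positive slack has shadow price 0 → water.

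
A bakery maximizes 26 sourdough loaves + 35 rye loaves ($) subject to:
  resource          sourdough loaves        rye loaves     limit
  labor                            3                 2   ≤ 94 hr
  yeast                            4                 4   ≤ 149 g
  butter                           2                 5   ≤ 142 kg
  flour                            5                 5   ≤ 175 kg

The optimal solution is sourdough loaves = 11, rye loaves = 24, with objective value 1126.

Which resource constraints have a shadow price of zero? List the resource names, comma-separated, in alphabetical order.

labor: 81/94 (slack 13)
yeast: 140/149 (slack 9)
butter: 142/142 (binding)
flour: 175/175 (binding)
By complementary slackness, a constraint with positive slack has shadow price 0 → labor, yeast.

labor, yeast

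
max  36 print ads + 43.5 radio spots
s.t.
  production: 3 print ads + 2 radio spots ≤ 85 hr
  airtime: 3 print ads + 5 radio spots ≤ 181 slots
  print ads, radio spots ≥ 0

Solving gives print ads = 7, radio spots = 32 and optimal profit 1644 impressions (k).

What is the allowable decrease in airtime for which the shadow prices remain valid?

96

Binding constraints: production, airtime. The basis is B = [[3,2],[3,5]] with det 9.
Per unit decrease in airtime, x* moves by d = (0.2222, -0.3333).
The basis stays optimal until radio spots reaches 0; allowable decrease = 96 slots.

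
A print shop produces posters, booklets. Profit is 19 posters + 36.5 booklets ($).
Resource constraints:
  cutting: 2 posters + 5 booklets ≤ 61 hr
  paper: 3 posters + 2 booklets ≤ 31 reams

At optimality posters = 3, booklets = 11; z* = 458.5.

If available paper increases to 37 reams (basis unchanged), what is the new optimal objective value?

At the optimum: cutting uses 61 of 61 (binding); paper uses 31 of 31 (binding).
The binding rows give the dual system: 2·y_cutting + 3·y_paper = 19 and 5·y_cutting + 2·y_paper = 36.5.
→ y_cutting = 6.5 and y_paper = 2.
Δz = y_paper·Δb = 2 × (6) = 12, so new z* = 458.5 + 12 = 470.5.

470.5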